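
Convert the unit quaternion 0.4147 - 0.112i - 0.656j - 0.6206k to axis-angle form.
axis = (-0.1231, -0.7209, -0.682), θ = 131°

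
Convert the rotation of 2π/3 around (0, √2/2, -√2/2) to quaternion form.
0.5 + 0.6124j - 0.6124k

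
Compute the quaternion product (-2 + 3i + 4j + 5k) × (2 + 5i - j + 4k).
-35 + 17i + 23j - 21k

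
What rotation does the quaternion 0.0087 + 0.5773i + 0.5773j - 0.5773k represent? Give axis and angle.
axis = (√3/3, √3/3, -√3/3), θ = 179°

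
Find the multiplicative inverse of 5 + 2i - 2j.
0.1515 - 0.0606i + 0.0606j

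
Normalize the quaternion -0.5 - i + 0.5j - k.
-0.3162 - 0.6325i + 0.3162j - 0.6325k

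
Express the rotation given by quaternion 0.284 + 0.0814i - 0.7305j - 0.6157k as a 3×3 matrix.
[[-0.8254, 0.2308, -0.5152], [-0.4686, 0.2286, 0.8533], [0.3147, 0.9458, -0.0805]]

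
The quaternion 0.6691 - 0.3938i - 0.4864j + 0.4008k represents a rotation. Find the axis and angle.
axis = (-0.5299, -0.6545, 0.5393), θ = 96°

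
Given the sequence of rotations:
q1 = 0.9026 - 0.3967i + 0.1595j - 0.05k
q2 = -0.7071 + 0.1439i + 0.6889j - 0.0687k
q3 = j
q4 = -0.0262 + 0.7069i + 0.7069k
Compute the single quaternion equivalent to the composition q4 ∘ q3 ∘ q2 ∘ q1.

q2 · q1 = -0.6945 + 0.3869i + 0.5435j + 0.2696k
q3 · q2 · q1 = -0.5435 + 0.2696i - 0.6945j - 0.3869k
q4 · q3 · q2 · q1 = 0.0972 + 0.0997i + 0.4823j - 0.865k
0.0972 + 0.0997i + 0.4823j - 0.865k


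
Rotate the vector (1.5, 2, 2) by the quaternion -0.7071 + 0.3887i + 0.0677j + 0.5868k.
(2.939, 0.111, 1.265)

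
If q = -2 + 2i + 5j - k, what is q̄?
-2 - 2i - 5j + k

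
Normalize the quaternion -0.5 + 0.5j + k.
-0.4082 + 0.4082j + 0.8165k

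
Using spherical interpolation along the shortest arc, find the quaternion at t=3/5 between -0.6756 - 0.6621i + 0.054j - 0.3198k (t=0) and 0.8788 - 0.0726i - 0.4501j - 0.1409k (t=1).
-0.9067 - 0.2592i + 0.3285j - 0.0539k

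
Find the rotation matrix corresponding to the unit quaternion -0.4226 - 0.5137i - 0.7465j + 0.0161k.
[[-0.115, 0.7806, 0.6144], [0.7533, 0.4717, -0.4582], [-0.6475, 0.4101, -0.6423]]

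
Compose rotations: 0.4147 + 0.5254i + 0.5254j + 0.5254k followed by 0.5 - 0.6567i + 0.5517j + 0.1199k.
0.1995 + 0.2172i + 0.8995j - 0.3225k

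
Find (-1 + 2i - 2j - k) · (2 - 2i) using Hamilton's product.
2 + 6i - 2j - 6k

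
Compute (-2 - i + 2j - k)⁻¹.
-0.2 + 0.1i - 0.2j + 0.1k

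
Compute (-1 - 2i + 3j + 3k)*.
-1 + 2i - 3j - 3k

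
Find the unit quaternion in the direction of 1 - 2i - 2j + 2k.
0.2774 - 0.5547i - 0.5547j + 0.5547k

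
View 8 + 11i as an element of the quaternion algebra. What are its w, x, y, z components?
8 + 11i + 0j + 0k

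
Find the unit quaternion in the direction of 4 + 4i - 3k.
0.6247 + 0.6247i - 0.4685k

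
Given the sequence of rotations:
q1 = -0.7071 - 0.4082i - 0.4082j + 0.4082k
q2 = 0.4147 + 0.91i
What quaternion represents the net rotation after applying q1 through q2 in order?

q2 · q1 = 0.0782 - 0.8127i - 0.5407j - 0.2022k
0.0782 - 0.8127i - 0.5407j - 0.2022k


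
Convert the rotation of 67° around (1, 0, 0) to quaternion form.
0.8339 + 0.5519i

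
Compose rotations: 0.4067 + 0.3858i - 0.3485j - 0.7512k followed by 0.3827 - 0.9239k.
-0.5384 - 0.1743i - 0.4898j - 0.6632k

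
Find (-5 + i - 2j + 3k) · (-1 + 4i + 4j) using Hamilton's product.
9 - 33i - 6j + 9k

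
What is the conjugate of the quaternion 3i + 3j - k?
-3i - 3j + k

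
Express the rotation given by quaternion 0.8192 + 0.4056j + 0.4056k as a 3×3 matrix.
[[0.342, -0.6645, 0.6645], [0.6645, 0.671, 0.329], [-0.6645, 0.329, 0.671]]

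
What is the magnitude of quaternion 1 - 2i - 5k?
√30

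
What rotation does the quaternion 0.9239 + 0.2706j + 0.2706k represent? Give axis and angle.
axis = (0, √2/2, √2/2), θ = π/4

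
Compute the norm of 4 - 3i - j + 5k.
√51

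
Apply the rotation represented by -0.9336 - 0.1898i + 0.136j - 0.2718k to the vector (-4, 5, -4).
(-5.454, 3.791, -3.59)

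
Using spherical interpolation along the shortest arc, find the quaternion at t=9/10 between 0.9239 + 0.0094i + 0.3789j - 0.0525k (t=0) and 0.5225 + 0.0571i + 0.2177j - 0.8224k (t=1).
0.5902 + 0.0539i + 0.2452j - 0.7673k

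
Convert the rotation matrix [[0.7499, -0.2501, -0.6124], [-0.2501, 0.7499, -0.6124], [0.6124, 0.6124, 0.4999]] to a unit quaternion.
0.866 + 0.3536i - 0.3536j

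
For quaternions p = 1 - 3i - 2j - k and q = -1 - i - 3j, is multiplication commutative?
No: pq = -10 - i + 8k ≠ -10 + 5i - 2j - 6k = qp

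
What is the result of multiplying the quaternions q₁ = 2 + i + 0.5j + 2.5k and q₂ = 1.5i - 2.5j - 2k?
4.75 + 8.25i + 0.75j - 7.25k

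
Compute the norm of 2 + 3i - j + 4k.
√30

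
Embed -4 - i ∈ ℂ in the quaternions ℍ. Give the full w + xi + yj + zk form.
-4 - i + 0j + 0k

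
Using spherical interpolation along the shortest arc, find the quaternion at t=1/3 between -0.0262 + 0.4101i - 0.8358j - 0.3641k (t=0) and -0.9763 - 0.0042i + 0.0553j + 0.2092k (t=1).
0.4404 + 0.3446i - 0.7244j - 0.4032k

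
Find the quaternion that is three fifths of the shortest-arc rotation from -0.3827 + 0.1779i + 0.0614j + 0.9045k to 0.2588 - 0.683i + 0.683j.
-0.4004 + 0.61i - 0.4815j + 0.4856k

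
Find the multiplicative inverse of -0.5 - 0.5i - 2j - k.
-0.0909 + 0.0909i + 0.3636j + 0.1818k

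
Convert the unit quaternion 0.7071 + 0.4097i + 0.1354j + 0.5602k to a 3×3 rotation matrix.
[[0.3357, -0.6813, 0.6505], [0.9032, 0.0366, -0.4277], [0.2675, 0.7311, 0.6276]]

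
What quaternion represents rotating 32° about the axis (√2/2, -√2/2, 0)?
0.9613 + 0.1949i - 0.1949j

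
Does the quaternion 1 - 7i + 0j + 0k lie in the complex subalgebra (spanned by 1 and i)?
Yes. The quaternion 1 - 7i has j- and k-coefficients y = z = 0, so it lies in the complex subalgebra spanned by 1 and i.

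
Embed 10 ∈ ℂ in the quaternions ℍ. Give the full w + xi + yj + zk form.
10 + 0i + 0j + 0k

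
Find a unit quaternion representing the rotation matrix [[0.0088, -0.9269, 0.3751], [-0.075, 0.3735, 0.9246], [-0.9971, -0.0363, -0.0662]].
0.5736 - 0.4188i + 0.5981j + 0.3713k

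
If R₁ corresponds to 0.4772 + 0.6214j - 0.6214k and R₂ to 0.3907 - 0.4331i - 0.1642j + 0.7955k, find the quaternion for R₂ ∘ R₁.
0.7828 - 0.599i - 0.1047j - 0.1323k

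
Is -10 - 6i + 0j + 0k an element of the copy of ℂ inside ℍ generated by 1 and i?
Yes. The quaternion -10 - 6i has j- and k-coefficients y = z = 0, so it lies in the complex subalgebra spanned by 1 and i.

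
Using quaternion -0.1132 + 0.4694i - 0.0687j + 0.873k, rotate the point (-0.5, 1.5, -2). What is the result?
(-1.204, -1.289, -1.841)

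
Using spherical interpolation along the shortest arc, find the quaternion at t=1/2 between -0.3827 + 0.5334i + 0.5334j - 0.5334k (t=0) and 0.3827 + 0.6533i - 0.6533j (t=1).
-0.5055 - 0.0792i + 0.7837j - 0.3523k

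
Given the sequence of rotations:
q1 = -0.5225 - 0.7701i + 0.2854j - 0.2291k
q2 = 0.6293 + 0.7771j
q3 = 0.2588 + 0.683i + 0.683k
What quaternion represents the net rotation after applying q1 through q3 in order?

q2 · q1 = -0.5506 - 0.6627i - 0.2264j + 0.4543k
q3 · q2 · q1 = -0.0002 - 0.3929i - 0.8215j - 0.4131k
-0.0002 - 0.3929i - 0.8215j - 0.4131k


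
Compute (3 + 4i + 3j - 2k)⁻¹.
0.0789 - 0.1053i - 0.0789j + 0.0526k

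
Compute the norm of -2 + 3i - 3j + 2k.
√26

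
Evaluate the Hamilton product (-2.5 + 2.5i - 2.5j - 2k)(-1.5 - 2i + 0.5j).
10 + 2.25i + 6.5j - 0.75k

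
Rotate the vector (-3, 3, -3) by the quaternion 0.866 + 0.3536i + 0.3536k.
(-4.837, 1.5, -1.163)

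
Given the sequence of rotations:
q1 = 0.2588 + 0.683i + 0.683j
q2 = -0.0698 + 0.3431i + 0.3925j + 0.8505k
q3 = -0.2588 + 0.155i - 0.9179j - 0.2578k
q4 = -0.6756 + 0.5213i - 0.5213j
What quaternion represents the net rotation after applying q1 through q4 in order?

q2 · q1 = -0.5205 - 0.5398i + 0.6348j + 0.1864k
q3 · q2 · q1 = 0.8491 + 0.0516i + 0.4237j - 0.3111k
q4 · q3 · q2 · q1 = -0.3797 + 0.57i - 0.5667j + 0.458k
-0.3797 + 0.57i - 0.5667j + 0.458k


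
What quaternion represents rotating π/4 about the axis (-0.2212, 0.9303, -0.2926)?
0.9239 - 0.0846i + 0.356j - 0.112k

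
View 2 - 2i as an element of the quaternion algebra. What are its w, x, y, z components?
2 - 2i + 0j + 0k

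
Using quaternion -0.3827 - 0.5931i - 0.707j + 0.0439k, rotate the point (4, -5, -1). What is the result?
(-4.864, 2.273, -3.629)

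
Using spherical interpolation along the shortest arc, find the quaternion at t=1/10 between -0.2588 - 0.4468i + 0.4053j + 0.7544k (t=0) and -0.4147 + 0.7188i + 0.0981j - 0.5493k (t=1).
-0.1917 - 0.4978i + 0.3644j + 0.7633k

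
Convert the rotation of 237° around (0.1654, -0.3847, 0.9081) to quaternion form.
-0.4772 + 0.1454i - 0.3381j + 0.7981k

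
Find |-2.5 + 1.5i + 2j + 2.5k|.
4.33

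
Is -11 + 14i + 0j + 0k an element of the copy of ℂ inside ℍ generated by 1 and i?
Yes. The quaternion -11 + 14i has j- and k-coefficients y = z = 0, so it lies in the complex subalgebra spanned by 1 and i.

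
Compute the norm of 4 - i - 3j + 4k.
√42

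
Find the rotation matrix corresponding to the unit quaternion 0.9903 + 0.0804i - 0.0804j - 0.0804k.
[[0.9741, 0.1463, -0.1722], [-0.1722, 0.9741, -0.1463], [0.1463, 0.1722, 0.9741]]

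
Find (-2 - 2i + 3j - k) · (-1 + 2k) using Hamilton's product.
4 + 8i + j - 3k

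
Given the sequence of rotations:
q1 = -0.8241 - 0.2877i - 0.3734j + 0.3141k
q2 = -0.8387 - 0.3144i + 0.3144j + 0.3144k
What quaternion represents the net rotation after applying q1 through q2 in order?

q2 · q1 = 0.6194 + 0.7165i + 0.0624j - 0.3147k
0.6194 + 0.7165i + 0.0624j - 0.3147k


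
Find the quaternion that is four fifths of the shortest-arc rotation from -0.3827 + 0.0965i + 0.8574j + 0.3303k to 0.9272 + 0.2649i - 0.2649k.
-0.9022 - 0.2065i + 0.2134j + 0.3128k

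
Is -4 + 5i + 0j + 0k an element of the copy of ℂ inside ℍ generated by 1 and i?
Yes. The quaternion -4 + 5i has j- and k-coefficients y = z = 0, so it lies in the complex subalgebra spanned by 1 and i.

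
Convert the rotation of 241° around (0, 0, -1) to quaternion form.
-0.5075 - 0.8616k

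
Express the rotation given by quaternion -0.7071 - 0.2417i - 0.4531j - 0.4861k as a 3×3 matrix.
[[0.1168, -0.4684, 0.8758], [0.9065, 0.4106, 0.0987], [-0.4058, 0.7823, 0.4726]]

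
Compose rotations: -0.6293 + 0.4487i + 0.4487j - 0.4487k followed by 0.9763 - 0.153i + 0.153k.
-0.4771 + 0.4657i + 0.4381j - 0.603k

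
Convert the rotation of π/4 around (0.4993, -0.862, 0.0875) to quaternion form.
0.9239 + 0.1911i - 0.3299j + 0.0335k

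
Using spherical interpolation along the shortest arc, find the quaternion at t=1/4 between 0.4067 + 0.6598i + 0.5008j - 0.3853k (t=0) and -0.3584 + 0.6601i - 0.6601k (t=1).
0.224 + 0.7279i + 0.4054j - 0.5057k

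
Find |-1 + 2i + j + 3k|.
√15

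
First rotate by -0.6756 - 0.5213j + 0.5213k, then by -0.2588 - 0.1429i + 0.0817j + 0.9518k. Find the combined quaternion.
-0.2787 + 0.6353i + 0.1542j - 0.7035k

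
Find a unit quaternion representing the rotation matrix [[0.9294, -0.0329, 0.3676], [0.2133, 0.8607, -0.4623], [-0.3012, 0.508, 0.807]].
0.9483 + 0.2558i + 0.1763j + 0.0649k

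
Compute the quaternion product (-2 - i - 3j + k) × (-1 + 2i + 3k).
1 - 12i + 8j - k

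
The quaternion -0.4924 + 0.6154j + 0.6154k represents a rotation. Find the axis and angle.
axis = (0, √2/2, √2/2), θ = 239°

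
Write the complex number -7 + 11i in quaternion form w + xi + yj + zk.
-7 + 11i + 0j + 0k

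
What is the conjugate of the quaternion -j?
j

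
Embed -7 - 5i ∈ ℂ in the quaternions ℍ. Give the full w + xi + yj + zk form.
-7 - 5i + 0j + 0k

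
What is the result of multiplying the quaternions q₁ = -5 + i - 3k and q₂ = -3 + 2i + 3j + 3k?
22 - 4i - 24j - 3k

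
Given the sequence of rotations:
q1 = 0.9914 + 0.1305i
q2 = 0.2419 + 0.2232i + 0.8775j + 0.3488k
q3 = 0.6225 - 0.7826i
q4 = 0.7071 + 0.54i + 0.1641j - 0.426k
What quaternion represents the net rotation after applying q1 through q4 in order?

q2 · q1 = 0.2107 + 0.2528i + 0.9155j + 0.2313k
q3 · q2 · q1 = 0.329 - 0.0075i + 0.7509j - 0.5725k
q4 · q3 · q2 · q1 = -0.1304 + 0.3983i + 0.8973j - 0.1383k
-0.1304 + 0.3983i + 0.8973j - 0.1383k


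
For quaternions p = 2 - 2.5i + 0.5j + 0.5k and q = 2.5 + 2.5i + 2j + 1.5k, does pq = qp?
No: pq = 9.5 - 1.5i + 10.25j - 2k ≠ 9.5 - i + 0.25j + 10.5k = qp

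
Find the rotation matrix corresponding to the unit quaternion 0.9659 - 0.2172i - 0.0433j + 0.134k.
[[0.9603, -0.2401, -0.1419], [0.2777, 0.8697, 0.408], [0.0254, -0.4312, 0.9019]]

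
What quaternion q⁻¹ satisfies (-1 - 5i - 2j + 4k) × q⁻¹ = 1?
-0.0217 + 0.1087i + 0.0435j - 0.087k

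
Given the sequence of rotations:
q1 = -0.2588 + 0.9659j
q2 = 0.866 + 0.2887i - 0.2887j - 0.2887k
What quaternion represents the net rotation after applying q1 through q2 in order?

q2 · q1 = 0.0547 + 0.2041i + 0.9112j + 0.3536k
0.0547 + 0.2041i + 0.9112j + 0.3536k


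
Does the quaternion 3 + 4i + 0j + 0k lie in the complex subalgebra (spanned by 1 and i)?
Yes. The quaternion 3 + 4i has j- and k-coefficients y = z = 0, so it lies in the complex subalgebra spanned by 1 and i.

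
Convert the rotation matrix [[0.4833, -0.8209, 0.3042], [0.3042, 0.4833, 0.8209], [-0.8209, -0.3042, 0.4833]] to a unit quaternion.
0.7826 - 0.3594i + 0.3594j + 0.3594k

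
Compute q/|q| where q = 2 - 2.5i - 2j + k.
0.5121 - 0.6402i - 0.5121j + 0.2561k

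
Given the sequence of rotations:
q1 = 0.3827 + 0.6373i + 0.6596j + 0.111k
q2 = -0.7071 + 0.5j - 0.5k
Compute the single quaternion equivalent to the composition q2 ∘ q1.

q2 · q1 = -0.5449 - 0.0653i - 0.5937j - 0.5885k
-0.5449 - 0.0653i - 0.5937j - 0.5885k


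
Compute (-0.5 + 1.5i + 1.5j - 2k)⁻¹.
-0.0571 - 0.1714i - 0.1714j + 0.2286k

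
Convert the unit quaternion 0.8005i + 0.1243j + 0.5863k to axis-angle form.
axis = (0.8005, 0.1243, 0.5863), θ = π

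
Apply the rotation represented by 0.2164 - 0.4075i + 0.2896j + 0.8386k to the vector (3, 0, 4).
(-3.955, 3.029, -0.426)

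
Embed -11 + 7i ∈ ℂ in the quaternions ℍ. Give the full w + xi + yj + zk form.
-11 + 7i + 0j + 0k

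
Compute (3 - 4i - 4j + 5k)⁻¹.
0.0455 + 0.0606i + 0.0606j - 0.0758k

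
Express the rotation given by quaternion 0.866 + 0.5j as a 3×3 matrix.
[[0.5, 0, 0.866], [0, 1, 0], [-0.866, 0, 0.5]]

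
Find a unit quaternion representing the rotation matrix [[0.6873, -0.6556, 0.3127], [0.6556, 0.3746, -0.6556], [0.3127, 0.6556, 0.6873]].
0.829 + 0.3954i + 0.3954k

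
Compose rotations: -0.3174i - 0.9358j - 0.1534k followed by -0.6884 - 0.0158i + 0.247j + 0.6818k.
0.3307 + 0.8186i + 0.4254j + 0.1988k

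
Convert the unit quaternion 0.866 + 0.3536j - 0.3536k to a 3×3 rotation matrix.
[[0.4999, 0.6124, 0.6124], [-0.6124, 0.7499, -0.2501], [-0.6124, -0.2501, 0.7499]]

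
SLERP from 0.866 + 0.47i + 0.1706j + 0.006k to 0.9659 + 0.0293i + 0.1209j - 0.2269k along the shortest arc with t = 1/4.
0.9143 + 0.3672i + 0.162j - 0.0546k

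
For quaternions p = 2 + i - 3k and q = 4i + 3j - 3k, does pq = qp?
No: pq = -13 + 17i - 3j - 3k ≠ -13 - i + 15j - 9k = qp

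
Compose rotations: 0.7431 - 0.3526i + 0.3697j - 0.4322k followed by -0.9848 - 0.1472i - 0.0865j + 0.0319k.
-0.7379 + 0.2634i - 0.5032j + 0.3644k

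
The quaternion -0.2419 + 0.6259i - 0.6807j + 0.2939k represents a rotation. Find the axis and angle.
axis = (0.6451, -0.7015, 0.3029), θ = 208°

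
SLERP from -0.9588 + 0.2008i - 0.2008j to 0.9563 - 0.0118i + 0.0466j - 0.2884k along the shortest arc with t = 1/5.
-0.9695 + 0.1645i - 0.1716j + 0.059k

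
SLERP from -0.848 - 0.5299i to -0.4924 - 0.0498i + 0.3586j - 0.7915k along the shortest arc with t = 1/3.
-0.8374 - 0.4191i + 0.1448j - 0.3196k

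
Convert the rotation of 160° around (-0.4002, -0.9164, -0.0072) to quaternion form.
0.1736 - 0.3941i - 0.9025j - 0.0071k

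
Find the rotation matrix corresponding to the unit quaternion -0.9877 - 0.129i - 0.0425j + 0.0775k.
[[0.9844, 0.1641, 0.064], [-0.1421, 0.9547, -0.2614], [-0.1039, 0.2482, 0.9631]]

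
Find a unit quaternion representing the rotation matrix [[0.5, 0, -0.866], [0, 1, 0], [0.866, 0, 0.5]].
0.866 - 0.5j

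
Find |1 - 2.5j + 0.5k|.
2.739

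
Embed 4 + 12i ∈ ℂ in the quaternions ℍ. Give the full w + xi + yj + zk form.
4 + 12i + 0j + 0k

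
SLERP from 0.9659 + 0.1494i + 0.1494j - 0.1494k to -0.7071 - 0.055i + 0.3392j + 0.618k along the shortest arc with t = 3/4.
0.8171 + 0.0839i - 0.2245j - 0.5243k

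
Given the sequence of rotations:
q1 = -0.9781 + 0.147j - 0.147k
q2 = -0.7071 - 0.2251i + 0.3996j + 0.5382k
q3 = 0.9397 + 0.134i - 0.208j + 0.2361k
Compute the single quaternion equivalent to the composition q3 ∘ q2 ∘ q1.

q2 · q1 = 0.712 + 0.0823i - 0.5279j - 0.4556k
q3 · q2 · q1 = 0.6558 + 0.3921i - 0.5637j - 0.3136k
0.6558 + 0.3921i - 0.5637j - 0.3136k


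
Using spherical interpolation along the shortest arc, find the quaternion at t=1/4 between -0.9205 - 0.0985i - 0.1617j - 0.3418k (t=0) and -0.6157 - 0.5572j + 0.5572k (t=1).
-0.9433 - 0.081i - 0.3018j - 0.1121k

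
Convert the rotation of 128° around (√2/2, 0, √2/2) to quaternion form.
0.4384 + 0.6355i + 0.6355k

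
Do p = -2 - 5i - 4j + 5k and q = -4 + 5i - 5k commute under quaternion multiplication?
No: pq = 58 + 30i + 16j + 10k ≠ 58 - 10i + 16j - 30k = qp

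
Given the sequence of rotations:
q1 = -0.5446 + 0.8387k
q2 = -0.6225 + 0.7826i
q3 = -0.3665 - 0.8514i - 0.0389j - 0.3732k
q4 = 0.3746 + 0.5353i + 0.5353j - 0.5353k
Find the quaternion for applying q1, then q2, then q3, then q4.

q2 · q1 = 0.339 - 0.4262i - 0.6564j - 0.5221k
q3 · q2 · q1 = -0.7075 - 0.3571i - 0.0581j + 0.6071k
q4 · q3 · q2 · q1 = 0.2822 - 0.2186i - 0.5343j + 0.7662k
0.2822 - 0.2186i - 0.5343j + 0.7662k


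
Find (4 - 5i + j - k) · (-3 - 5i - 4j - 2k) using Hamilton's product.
-35 - 11i - 24j + 20k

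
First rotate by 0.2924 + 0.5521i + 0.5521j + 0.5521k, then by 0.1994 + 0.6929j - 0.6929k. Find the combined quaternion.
0.0583 + 0.8752i - 0.0699j - 0.4751k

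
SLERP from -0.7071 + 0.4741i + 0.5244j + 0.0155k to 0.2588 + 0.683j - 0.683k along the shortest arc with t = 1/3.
-0.4592 + 0.3873i + 0.7411j - 0.3k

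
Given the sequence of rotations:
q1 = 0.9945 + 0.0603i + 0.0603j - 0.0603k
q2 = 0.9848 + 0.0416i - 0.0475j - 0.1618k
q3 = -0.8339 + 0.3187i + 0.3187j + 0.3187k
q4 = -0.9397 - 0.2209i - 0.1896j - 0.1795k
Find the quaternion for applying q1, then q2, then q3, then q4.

q2 · q1 = 0.97 + 0.1134i + 0.0049j - 0.2149k
q3 · q2 · q1 = -0.7781 + 0.1445i + 0.4097j + 0.4538k
q4 · q3 · q2 · q1 = 0.9222 + 0.0236i - 0.1632j - 0.3499k
0.9222 + 0.0236i - 0.1632j - 0.3499k


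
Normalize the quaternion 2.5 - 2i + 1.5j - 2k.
0.6155 - 0.4924i + 0.3693j - 0.4924k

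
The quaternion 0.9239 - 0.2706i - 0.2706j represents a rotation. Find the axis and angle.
axis = (-√2/2, -√2/2, 0), θ = π/4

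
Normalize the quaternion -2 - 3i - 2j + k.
-0.4714 - 0.7071i - 0.4714j + 0.2357k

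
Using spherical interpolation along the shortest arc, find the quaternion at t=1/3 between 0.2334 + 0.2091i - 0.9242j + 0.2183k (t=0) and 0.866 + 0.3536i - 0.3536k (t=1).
0.5784 + 0.3281i - 0.7467j + 0.0172k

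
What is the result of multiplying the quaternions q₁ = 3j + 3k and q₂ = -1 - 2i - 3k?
9 - 9i - 9j + 3k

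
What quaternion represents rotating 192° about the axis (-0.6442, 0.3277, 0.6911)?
-0.1045 - 0.6407i + 0.3259j + 0.6873k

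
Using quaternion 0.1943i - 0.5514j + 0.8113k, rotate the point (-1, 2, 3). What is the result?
(1.442, -3.254, -1.155)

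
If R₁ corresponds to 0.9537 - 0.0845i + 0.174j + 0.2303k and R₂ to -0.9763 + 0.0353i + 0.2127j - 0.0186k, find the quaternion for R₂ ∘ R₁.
-0.9608 + 0.1684i + 0.0264j - 0.2185k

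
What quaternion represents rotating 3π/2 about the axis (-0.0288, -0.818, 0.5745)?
-0.7071 - 0.0204i - 0.5784j + 0.4062k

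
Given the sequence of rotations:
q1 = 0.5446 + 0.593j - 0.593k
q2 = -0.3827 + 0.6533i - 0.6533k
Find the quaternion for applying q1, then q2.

q2 · q1 = -0.5958 + 0.7432i + 0.1605j + 0.2586k
-0.5958 + 0.7432i + 0.1605j + 0.2586k


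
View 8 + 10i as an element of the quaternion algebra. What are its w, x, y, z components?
8 + 10i + 0j + 0k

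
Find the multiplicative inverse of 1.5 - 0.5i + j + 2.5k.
0.1538 + 0.0513i - 0.1026j - 0.2564k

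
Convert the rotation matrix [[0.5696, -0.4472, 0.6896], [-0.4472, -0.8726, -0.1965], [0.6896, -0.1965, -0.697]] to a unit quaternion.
0.8859i - 0.2524j + 0.3892k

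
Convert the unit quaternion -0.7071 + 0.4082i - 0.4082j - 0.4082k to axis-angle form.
axis = (√3/3, -√3/3, -√3/3), θ = 3π/2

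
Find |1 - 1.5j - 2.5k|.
3.082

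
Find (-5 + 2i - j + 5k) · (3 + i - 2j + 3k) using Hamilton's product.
-34 + 8i + 6j - 3k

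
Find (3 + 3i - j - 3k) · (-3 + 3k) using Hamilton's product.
-12i - 6j + 18k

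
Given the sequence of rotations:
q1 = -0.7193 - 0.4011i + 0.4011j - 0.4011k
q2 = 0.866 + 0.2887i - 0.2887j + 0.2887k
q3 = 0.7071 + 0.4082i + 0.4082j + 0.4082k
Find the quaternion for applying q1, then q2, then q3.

q2 · q1 = -0.2755 - 0.555i + 0.555j - 0.555k
q3 · q2 · q1 = 0.0317 - 0.958i + 0.28j - 0.0518k
0.0317 - 0.958i + 0.28j - 0.0518k


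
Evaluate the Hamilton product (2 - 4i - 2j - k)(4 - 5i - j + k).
-13 - 29i - j - 8k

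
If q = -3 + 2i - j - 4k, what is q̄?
-3 - 2i + j + 4k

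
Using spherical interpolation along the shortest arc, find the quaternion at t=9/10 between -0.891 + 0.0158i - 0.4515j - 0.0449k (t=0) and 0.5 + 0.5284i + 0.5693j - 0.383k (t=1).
-0.5603 - 0.4847i - 0.5748j + 0.3475k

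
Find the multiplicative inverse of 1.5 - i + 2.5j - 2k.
0.1111 + 0.0741i - 0.1852j + 0.1481k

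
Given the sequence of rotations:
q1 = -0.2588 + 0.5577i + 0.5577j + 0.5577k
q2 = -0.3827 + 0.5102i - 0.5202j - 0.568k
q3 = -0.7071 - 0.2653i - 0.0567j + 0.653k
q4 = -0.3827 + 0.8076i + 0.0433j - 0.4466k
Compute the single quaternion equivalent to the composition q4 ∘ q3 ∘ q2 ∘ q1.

q2 · q1 = 0.4214 - 0.3188i - 0.6801j + 0.5082k
q3 · q2 · q1 = -0.753 + 0.5289i + 0.3837j + 0.0782k
q4 · q3 · q2 · q1 = -0.1207 - 0.6358i - 0.4788j + 0.5933k
-0.1207 - 0.6358i - 0.4788j + 0.5933k


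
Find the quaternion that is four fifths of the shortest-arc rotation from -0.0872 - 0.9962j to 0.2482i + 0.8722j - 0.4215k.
-0.0182 - 0.2018i - 0.9173j + 0.3428k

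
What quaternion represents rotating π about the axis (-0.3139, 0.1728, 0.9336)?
-0.3139i + 0.1728j + 0.9336k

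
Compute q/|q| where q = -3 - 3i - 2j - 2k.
-0.5883 - 0.5883i - 0.3922j - 0.3922k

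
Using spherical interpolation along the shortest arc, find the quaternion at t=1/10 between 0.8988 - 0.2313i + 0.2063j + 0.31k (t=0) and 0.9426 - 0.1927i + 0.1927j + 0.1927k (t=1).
0.9039 - 0.2276i + 0.2051j + 0.2985k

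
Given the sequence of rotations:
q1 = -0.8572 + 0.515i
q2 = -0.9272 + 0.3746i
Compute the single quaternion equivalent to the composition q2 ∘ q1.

q2 · q1 = 0.6019 - 0.7986i
0.6019 - 0.7986i


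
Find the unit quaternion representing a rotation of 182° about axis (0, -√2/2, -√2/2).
-0.0175 - 0.707j - 0.707k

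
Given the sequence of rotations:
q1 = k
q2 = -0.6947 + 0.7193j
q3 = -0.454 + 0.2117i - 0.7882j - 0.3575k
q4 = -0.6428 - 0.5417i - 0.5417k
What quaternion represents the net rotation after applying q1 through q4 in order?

q2 · q1 = 0.7193i - 0.6947k
q3 · q2 · q1 = -0.4006 + 0.221i - 0.1101j + 0.8823k
q4 · q3 · q2 · q1 = 0.8552 + 0.0153i + 0.429j - 0.2905k
0.8552 + 0.0153i + 0.429j - 0.2905k


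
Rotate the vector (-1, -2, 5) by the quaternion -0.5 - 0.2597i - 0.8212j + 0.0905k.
(3.202, -4.075, -1.772)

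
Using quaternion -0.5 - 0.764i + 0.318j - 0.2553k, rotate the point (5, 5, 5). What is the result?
(-0.009, -7.274, 4.7)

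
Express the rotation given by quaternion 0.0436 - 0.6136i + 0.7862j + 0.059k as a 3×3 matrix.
[[-0.2432, -0.97, -0.0038], [-0.9597, 0.24, 0.1463], [-0.141, 0.0393, -0.9892]]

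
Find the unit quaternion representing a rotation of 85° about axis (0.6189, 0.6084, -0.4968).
0.7373 + 0.4181i + 0.411j - 0.3356k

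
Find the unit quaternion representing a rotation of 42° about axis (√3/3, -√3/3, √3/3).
0.9336 + 0.2069i - 0.2069j + 0.2069k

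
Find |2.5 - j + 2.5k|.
3.674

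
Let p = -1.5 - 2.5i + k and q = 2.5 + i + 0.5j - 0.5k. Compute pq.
-0.75 - 8.25i - j + 2k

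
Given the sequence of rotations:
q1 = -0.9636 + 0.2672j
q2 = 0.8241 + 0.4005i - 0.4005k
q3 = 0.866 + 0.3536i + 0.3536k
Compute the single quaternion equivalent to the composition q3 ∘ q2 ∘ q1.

q2 · q1 = -0.7941 - 0.2789i + 0.2202j + 0.4929k
q3 · q2 · q1 = -0.7634 - 0.6002i - 0.0822j + 0.2239k
-0.7634 - 0.6002i - 0.0822j + 0.2239k


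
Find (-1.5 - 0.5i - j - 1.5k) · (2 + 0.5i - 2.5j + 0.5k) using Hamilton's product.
-4.5 - 6i + 1.25j - 2k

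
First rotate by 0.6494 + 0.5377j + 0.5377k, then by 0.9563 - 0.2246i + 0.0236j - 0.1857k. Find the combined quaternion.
0.7082 - 0.0333i + 0.6503j + 0.2728k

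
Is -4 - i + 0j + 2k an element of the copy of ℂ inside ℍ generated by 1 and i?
No. The quaternion -4 - i + 2k has j-coefficient y = 0 and k-coefficient z = 2, not both zero, so it does not lie in the complex subalgebra spanned by 1 and i.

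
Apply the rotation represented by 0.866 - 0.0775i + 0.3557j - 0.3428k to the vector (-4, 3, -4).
(-3.109, 5.293, -1.822)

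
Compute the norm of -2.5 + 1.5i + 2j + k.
3.674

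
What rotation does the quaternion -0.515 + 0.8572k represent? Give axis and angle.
axis = (0, 0, 1), θ = 242°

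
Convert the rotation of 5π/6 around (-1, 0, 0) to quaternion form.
0.2588 - 0.9659i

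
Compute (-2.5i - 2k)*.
2.5i + 2k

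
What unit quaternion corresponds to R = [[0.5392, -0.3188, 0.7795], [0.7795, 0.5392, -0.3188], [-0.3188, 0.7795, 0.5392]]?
0.8089 + 0.3394i + 0.3394j + 0.3394k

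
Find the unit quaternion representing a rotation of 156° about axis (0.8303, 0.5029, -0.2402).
0.2079 + 0.8122i + 0.4919j - 0.235k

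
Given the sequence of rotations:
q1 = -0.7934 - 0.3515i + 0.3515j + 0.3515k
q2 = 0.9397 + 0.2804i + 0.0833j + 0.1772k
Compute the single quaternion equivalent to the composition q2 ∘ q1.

q2 · q1 = -0.7386 - 0.5858i + 0.1034j + 0.3176k
-0.7386 - 0.5858i + 0.1034j + 0.3176k


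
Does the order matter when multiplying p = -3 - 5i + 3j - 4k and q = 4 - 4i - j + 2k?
Yes: pq = -21 - 6i + 41j - 5k ≠ -21 - 10i - 11j - 39k = qp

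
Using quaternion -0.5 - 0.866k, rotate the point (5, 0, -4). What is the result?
(-2.5, 4.33, -4)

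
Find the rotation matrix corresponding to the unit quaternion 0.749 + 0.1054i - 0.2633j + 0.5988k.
[[0.1442, -0.9525, -0.2682], [0.8415, 0.2607, -0.4732], [0.5207, -0.1574, 0.8391]]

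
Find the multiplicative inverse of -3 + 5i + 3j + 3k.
-0.0577 - 0.0962i - 0.0577j - 0.0577k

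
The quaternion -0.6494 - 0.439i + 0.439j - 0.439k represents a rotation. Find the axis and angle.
axis = (-√3/3, √3/3, -√3/3), θ = 261°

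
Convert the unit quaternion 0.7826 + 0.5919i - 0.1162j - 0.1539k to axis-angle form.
axis = (0.9508, -0.1867, -0.2472), θ = 77°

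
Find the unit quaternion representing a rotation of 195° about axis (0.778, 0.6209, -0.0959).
-0.1305 + 0.7713i + 0.6156j - 0.0951k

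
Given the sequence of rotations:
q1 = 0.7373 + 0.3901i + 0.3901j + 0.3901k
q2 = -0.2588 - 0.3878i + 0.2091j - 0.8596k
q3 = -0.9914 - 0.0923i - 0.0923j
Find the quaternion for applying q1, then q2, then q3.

q2 · q1 = 0.2142 + 0.03i - 0.1308j - 0.9676k
q3 · q2 · q1 = -0.2217 + 0.0398i + 0.0206j + 0.9741k
-0.2217 + 0.0398i + 0.0206j + 0.9741k


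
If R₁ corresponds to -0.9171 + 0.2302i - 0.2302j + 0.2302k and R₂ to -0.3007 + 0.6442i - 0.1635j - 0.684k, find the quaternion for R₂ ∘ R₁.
0.2473 - 0.8551i - 0.0866j + 0.4474k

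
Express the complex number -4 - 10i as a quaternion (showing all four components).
-4 - 10i + 0j + 0k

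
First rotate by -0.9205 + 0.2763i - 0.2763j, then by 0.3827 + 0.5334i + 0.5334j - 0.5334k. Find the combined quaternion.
-0.3523 - 0.5326i - 0.7441j + 0.1962k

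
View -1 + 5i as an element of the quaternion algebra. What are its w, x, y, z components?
-1 + 5i + 0j + 0k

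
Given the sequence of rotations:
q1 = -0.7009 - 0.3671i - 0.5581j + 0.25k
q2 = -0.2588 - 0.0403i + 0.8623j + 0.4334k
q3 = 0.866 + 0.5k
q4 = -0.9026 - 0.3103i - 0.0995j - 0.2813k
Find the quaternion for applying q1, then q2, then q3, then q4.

q2 · q1 = 0.5395 + 0.5807i - 0.609j - 0.0294k
q3 · q2 · q1 = 0.4819 + 0.8074i - 0.237j + 0.2443k
q4 · q3 · q2 · q1 = -0.1393 - 0.9693i + 0.0147j - 0.2022k
-0.1393 - 0.9693i + 0.0147j - 0.2022k


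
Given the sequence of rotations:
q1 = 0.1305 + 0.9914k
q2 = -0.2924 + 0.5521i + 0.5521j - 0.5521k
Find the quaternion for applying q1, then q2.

q2 · q1 = 0.5092 + 0.6194i - 0.4753j - 0.3619k
0.5092 + 0.6194i - 0.4753j - 0.3619k


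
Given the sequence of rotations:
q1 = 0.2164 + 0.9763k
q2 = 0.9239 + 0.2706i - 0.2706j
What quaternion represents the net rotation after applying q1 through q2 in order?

q2 · q1 = 0.1999 - 0.2056i - 0.3227j + 0.902k
0.1999 - 0.2056i - 0.3227j + 0.902k


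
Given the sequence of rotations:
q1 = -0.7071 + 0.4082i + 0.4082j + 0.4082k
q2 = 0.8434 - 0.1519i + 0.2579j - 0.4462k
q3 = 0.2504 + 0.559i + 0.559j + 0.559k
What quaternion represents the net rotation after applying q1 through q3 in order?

q2 · q1 = -0.4575 + 0.7391i + 0.0418j + 0.4925k
q3 · q2 · q1 = -0.8264 + 0.1813i - 0.1074j - 0.5222k
-0.8264 + 0.1813i - 0.1074j - 0.5222k


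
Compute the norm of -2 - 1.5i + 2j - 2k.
3.775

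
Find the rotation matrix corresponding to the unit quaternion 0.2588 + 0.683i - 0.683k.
[[0.067, 0.3535, -0.933], [-0.3535, -0.866, -0.3535], [-0.933, 0.3535, 0.067]]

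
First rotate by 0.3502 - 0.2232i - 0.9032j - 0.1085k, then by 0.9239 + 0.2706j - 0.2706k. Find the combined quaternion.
0.5386 - 0.48i - 0.6793j - 0.1346k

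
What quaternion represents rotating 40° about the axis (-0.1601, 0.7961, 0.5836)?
0.9397 - 0.0548i + 0.2723j + 0.1996k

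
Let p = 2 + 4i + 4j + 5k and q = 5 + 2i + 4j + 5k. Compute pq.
-39 + 24i + 18j + 43k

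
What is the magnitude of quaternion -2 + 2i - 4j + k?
5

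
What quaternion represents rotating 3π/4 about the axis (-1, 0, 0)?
0.3827 - 0.9239i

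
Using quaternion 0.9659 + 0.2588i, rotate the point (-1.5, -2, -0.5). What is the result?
(-1.5, -1.482, -1.433)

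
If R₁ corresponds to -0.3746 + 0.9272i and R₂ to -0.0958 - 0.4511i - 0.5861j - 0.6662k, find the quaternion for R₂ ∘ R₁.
0.4541 + 0.0802i - 0.3981j + 0.793k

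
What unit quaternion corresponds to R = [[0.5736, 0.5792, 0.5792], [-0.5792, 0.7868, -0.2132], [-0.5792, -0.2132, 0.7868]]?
0.887 + 0.3265j - 0.3265k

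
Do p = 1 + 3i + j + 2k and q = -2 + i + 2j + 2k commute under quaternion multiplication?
No: pq = -11 - 7i - 4j + 3k ≠ -11 - 3i + 4j - 7k = qp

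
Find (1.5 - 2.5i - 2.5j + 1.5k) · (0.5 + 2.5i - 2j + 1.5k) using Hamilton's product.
-0.25 + 1.75i + 3.25j + 14.25k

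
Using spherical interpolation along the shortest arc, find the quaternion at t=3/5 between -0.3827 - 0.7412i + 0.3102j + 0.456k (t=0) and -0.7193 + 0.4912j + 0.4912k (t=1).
-0.6388 - 0.3299i + 0.458j + 0.5229k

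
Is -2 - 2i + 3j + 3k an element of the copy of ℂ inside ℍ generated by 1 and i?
No. The quaternion -2 - 2i + 3j + 3k has j-coefficient y = 3 and k-coefficient z = 3, not both zero, so it does not lie in the complex subalgebra spanned by 1 and i.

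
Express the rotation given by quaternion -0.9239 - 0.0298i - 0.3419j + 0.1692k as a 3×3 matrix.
[[0.709, 0.333, 0.6217], [-0.2923, 0.941, -0.1708], [-0.6418, -0.0606, 0.7644]]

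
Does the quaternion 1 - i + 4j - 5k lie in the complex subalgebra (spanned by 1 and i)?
No. The quaternion 1 - i + 4j - 5k has j-coefficient y = 4 and k-coefficient z = -5, not both zero, so it does not lie in the complex subalgebra spanned by 1 and i.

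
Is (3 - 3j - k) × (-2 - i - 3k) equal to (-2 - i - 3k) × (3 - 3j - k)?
No: pq = -9 + 6i + 7j - 10k ≠ -9 - 12i + 5j - 4k = qp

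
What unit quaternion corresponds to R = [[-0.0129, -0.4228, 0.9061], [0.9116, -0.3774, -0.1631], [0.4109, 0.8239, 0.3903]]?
0.5 + 0.4935i + 0.2476j + 0.6672k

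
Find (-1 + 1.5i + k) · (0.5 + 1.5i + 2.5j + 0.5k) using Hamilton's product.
-3.25 - 3.25i - 1.75j + 3.75k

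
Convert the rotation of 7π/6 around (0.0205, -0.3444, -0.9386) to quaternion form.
-0.2588 + 0.0198i - 0.3327j - 0.9066k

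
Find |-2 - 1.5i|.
2.5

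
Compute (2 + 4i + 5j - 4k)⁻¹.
0.0328 - 0.0656i - 0.082j + 0.0656k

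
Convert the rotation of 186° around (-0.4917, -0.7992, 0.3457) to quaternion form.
-0.0523 - 0.491i - 0.7981j + 0.3452k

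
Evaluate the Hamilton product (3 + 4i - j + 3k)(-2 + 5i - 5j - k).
-28 + 23i + 6j - 24k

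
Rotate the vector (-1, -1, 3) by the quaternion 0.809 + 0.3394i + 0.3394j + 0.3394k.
(2.118, -2.275, 1.157)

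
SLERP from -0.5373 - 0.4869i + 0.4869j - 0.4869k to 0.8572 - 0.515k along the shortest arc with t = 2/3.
-0.9307 - 0.218i + 0.218j + 0.1966k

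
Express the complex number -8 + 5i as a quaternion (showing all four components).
-8 + 5i + 0j + 0k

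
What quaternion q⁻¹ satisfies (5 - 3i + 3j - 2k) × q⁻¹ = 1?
0.1064 + 0.0638i - 0.0638j + 0.0426k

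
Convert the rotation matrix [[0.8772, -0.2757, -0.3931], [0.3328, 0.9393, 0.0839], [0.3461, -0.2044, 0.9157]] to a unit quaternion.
0.9659 - 0.0746i - 0.1913j + 0.1575k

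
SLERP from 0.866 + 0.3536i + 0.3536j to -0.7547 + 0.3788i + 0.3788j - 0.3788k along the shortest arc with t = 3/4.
0.9028 - 0.2058i - 0.2058j + 0.3167k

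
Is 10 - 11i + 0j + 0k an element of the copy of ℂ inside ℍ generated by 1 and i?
Yes. The quaternion 10 - 11i has j- and k-coefficients y = z = 0, so it lies in the complex subalgebra spanned by 1 and i.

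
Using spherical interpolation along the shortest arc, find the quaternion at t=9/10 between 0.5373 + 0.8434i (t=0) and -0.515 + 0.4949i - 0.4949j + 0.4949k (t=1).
-0.422 + 0.6012i - 0.4798j + 0.4798k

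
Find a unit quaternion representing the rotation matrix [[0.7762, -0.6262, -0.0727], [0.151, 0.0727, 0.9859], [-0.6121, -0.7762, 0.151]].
0.7071 - 0.623i + 0.1907j + 0.2748k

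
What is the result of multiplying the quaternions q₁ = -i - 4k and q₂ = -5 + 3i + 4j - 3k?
-9 + 21i - 15j + 16k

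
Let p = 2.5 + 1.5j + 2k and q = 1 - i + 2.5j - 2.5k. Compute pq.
3.75 - 11.25i + 5.75j - 2.75k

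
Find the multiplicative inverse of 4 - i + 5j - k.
0.093 + 0.0233i - 0.1163j + 0.0233k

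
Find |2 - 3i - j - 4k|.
√30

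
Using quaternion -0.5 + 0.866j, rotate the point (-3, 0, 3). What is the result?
(-1.098, 0, -4.098)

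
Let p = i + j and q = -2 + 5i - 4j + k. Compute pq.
-1 - i - 3j - 9k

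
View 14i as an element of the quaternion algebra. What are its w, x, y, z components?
0 + 14i + 0j + 0k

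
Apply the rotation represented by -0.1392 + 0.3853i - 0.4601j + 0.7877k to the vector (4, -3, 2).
(-0.781, -1.917, 4.971)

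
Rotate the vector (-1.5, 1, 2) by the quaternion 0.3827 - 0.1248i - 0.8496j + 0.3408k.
(-0.506, -0.94, -2.472)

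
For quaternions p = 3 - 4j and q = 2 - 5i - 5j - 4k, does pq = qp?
No: pq = -14 + i - 23j - 32k ≠ -14 - 31i - 23j + 8k = qp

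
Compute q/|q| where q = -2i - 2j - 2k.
-0.5774i - 0.5774j - 0.5774k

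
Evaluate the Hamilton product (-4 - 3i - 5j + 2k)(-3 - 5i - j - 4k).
51i - 3j - 12k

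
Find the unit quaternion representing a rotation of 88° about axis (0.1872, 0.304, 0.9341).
0.7193 + 0.13i + 0.2112j + 0.6489k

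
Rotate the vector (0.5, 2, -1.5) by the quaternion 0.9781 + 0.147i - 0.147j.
(0.823, 2.323, -0.651)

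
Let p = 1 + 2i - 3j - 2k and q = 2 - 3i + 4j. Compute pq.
20 + 9i + 4j - 5k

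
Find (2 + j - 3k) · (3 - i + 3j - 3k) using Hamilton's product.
-6 + 4i + 12j - 14k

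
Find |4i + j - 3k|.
√26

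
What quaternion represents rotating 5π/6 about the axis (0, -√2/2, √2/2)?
0.2588 - 0.683j + 0.683k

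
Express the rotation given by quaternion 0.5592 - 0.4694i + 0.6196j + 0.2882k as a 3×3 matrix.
[[0.0661, -0.904, 0.4224], [-0.2594, 0.3932, 0.8821], [-0.9635, -0.1678, -0.2085]]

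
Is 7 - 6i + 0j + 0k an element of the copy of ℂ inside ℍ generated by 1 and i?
Yes. The quaternion 7 - 6i has j- and k-coefficients y = z = 0, so it lies in the complex subalgebra spanned by 1 and i.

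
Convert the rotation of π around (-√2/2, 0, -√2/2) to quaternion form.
-0.7071i - 0.7071k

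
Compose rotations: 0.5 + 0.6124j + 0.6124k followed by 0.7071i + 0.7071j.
-0.433 + 0.7866i - 0.0795j + 0.433k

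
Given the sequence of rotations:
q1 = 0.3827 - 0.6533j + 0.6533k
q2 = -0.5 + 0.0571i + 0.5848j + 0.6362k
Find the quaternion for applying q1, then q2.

q2 · q1 = -0.2249 + 0.8195i + 0.5131j - 0.1205k
-0.2249 + 0.8195i + 0.5131j - 0.1205k


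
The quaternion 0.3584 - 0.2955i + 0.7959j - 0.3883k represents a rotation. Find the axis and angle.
axis = (-0.3165, 0.8525, -0.4159), θ = 138°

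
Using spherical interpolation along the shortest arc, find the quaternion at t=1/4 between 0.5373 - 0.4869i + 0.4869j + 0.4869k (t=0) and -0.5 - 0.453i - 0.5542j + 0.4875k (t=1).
0.6672 - 0.2738i + 0.6416j + 0.2612k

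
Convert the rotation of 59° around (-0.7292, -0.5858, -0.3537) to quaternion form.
0.8704 - 0.3591i - 0.2885j - 0.1742k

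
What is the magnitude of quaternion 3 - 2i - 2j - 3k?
√26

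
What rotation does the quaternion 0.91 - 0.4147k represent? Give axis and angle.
axis = (0, 0, -1), θ = 49°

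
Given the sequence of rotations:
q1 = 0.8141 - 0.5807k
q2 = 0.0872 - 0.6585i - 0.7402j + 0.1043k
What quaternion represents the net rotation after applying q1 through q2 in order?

q2 · q1 = 0.1316 - 0.1063i - 0.985j + 0.0343k
0.1316 - 0.1063i - 0.985j + 0.0343k


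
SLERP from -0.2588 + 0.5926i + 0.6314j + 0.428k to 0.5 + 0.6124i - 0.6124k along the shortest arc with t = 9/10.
-0.5316 - 0.5114i + 0.097j + 0.6682k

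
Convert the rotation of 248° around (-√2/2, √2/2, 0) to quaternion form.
-0.5592 - 0.5862i + 0.5862j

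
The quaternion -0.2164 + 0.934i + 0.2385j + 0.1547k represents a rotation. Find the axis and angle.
axis = (0.9567, 0.2443, 0.1585), θ = 205°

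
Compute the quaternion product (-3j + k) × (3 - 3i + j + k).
2 - 4i - 12j - 6k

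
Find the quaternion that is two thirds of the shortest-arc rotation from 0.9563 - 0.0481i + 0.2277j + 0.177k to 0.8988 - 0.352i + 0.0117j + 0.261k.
0.9337 - 0.2544i + 0.0855j + 0.2368k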